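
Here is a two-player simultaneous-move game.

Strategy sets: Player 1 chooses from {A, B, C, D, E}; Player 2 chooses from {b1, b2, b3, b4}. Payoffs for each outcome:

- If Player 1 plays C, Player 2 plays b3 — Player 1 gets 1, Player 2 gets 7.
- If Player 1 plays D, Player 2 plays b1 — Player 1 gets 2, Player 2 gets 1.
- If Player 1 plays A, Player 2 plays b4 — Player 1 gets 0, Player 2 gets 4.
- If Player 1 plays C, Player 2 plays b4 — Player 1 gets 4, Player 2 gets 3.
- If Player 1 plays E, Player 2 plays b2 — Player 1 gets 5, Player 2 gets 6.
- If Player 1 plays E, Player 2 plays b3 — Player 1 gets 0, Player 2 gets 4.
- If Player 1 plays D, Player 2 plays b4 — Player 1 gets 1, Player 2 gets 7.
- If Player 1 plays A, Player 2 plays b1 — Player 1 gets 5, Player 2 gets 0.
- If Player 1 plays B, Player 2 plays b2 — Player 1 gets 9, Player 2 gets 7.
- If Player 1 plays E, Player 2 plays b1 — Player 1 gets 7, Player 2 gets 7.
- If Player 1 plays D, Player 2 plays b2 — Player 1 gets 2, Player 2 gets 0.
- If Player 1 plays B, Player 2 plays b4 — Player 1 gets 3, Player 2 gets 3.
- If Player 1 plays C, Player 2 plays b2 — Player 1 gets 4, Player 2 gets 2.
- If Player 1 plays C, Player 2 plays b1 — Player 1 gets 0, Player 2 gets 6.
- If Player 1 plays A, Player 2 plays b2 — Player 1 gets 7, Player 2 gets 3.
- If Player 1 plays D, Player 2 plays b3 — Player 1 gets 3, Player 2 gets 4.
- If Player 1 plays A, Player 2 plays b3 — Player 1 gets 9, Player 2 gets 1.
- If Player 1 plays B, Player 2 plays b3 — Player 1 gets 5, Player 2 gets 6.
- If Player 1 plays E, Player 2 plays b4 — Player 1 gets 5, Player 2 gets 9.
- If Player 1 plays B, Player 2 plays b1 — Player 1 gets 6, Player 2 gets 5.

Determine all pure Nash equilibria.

For each player, find the best response to each opponent profile; mutual best responses are the pure NE.
Player 1 against b1: payoffs 5, 6, 0, 2, 7 → best response E.
Player 1 against b2: payoffs 7, 9, 4, 2, 5 → best response B.
Player 1 against b3: payoffs 9, 5, 1, 3, 0 → best response A.
Player 1 against b4: payoffs 0, 3, 4, 1, 5 → best response E.
Player 2 against A: payoffs 0, 3, 1, 4 → best response b4.
Player 2 against B: payoffs 5, 7, 6, 3 → best response b2.
Player 2 against C: payoffs 6, 2, 7, 3 → best response b3.
Player 2 against D: payoffs 1, 0, 4, 7 → best response b4.
Player 2 against E: payoffs 7, 6, 4, 9 → best response b4.
Mutual best responses: (B, b2); (E, b4).

The pure Nash equilibria are (B, b2) and (E, b4).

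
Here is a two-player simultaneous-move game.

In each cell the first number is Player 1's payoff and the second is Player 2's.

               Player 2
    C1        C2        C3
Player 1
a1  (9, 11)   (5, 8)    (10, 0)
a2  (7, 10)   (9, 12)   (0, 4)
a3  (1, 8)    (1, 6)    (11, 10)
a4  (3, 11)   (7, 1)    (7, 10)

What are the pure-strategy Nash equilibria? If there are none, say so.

(a1, C1); (a2, C2); (a3, C3)

Player 1 against C1: payoffs 9, 7, 1, 3 → best response a1.
Player 1 against C2: payoffs 5, 9, 1, 7 → best response a2.
Player 1 against C3: payoffs 10, 0, 11, 7 → best response a3.
Player 2 against a1: payoffs 11, 8, 0 → best response C1.
Player 2 against a2: payoffs 10, 12, 4 → best response C2.
Player 2 against a3: payoffs 8, 6, 10 → best response C3.
Player 2 against a4: payoffs 11, 1, 10 → best response C1.
Mutual best responses: (a1, C1); (a2, C2); (a3, C3).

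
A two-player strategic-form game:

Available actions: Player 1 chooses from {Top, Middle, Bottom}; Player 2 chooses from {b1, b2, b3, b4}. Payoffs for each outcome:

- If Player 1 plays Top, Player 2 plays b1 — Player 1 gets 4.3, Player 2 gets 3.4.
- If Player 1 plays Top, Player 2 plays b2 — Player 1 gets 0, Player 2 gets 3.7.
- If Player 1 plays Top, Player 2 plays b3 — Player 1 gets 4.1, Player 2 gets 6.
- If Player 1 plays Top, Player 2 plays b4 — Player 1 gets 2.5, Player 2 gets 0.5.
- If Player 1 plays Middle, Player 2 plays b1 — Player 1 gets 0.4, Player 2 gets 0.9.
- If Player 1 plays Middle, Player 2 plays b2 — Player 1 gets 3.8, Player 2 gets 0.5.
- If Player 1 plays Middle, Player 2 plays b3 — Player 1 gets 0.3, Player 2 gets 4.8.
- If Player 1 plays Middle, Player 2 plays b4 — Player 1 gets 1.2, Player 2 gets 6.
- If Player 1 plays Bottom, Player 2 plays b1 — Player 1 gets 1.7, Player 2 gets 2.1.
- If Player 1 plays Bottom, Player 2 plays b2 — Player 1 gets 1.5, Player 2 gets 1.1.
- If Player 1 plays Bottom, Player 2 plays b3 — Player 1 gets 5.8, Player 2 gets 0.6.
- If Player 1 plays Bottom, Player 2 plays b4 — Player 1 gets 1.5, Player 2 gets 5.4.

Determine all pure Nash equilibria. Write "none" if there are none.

Mark each player's best response to every combination of opponents' strategies; a profile where every player is best-responding is a pure Nash equilibrium.
Player 1 against b1: payoffs 4.3, 0.4, 1.7 → best response Top.
Player 1 against b2: payoffs 0, 3.8, 1.5 → best response Middle.
Player 1 against b3: payoffs 4.1, 0.3, 5.8 → best response Bottom.
Player 1 against b4: payoffs 2.5, 1.2, 1.5 → best response Top.
Player 2 against Top: payoffs 3.4, 3.7, 6, 0.5 → best response b3.
Player 2 against Middle: payoffs 0.9, 0.5, 4.8, 6 → best response b4.
Player 2 against Bottom: payoffs 2.1, 1.1, 0.6, 5.4 → best response b4.
No profile is a mutual best response for all players.

This game has no pure Nash equilibrium.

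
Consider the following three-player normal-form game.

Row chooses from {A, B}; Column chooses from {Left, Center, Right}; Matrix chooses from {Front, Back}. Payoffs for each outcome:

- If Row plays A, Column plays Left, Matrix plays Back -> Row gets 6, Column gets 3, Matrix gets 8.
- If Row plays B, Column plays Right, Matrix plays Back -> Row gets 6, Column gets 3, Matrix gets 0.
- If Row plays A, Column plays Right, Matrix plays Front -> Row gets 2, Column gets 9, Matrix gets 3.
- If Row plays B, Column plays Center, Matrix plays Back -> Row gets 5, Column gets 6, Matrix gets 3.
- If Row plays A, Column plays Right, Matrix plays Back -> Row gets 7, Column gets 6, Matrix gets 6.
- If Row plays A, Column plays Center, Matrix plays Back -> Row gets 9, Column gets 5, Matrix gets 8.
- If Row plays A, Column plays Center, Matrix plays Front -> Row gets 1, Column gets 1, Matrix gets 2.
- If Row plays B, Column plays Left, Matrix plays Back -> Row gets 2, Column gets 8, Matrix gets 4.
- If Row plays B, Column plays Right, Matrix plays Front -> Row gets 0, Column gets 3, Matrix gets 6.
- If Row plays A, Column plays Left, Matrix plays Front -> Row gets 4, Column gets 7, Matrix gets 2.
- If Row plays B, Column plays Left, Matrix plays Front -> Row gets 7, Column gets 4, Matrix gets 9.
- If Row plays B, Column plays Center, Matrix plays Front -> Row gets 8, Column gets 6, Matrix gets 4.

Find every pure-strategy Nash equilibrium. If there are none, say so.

Row against (Left, Front): payoffs 4, 7 → best response B.
Row against (Left, Back): payoffs 6, 2 → best response A.
Row against (Center, Front): payoffs 1, 8 → best response B.
Row against (Center, Back): payoffs 9, 5 → best response A.
Row against (Right, Front): payoffs 2, 0 → best response A.
Row against (Right, Back): payoffs 7, 6 → best response A.
Column against (A, Front): payoffs 7, 1, 9 → best response Right.
Column against (A, Back): payoffs 3, 5, 6 → best response Right.
Column against (B, Front): payoffs 4, 6, 3 → best response Center.
Column against (B, Back): payoffs 8, 6, 3 → best response Left.
Matrix against (A, Left): payoffs 2, 8 → best response Back.
Matrix against (A, Center): payoffs 2, 8 → best response Back.
Matrix against (A, Right): payoffs 3, 6 → best response Back.
Matrix against (B, Left): payoffs 9, 4 → best response Front.
Matrix against (B, Center): payoffs 4, 3 → best response Front.
Matrix against (B, Right): payoffs 6, 0 → best response Front.
Mutual best responses: (A, Right, Back); (B, Center, Front).

The pure Nash equilibria are (A, Right, Back), (B, Center, Front).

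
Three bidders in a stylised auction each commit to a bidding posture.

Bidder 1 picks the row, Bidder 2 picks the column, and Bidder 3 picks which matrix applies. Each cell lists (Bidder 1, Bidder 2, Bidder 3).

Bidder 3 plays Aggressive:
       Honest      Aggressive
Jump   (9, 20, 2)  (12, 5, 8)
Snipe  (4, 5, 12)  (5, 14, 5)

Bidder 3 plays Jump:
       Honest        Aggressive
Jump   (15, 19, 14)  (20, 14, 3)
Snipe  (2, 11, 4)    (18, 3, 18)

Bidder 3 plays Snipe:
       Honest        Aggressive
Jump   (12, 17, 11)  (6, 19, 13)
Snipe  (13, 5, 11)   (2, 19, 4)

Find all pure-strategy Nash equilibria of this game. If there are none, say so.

Bidder 1 against (Honest, Aggressive): payoffs 9, 4 → best response Jump.
Bidder 1 against (Honest, Jump): payoffs 15, 2 → best response Jump.
Bidder 1 against (Honest, Snipe): payoffs 12, 13 → best response Snipe.
Bidder 1 against (Aggressive, Aggressive): payoffs 12, 5 → best response Jump.
Bidder 1 against (Aggressive, Jump): payoffs 20, 18 → best response Jump.
Bidder 1 against (Aggressive, Snipe): payoffs 6, 2 → best response Jump.
Bidder 2 against (Jump, Aggressive): payoffs 20, 5 → best response Honest.
Bidder 2 against (Jump, Jump): payoffs 19, 14 → best response Honest.
Bidder 2 against (Jump, Snipe): payoffs 17, 19 → best response Aggressive.
Bidder 2 against (Snipe, Aggressive): payoffs 5, 14 → best response Aggressive.
Bidder 2 against (Snipe, Jump): payoffs 11, 3 → best response Honest.
Bidder 2 against (Snipe, Snipe): payoffs 5, 19 → best response Aggressive.
Bidder 3 against (Jump, Honest): payoffs 2, 14, 11 → best response Jump.
Bidder 3 against (Jump, Aggressive): payoffs 8, 3, 13 → best response Snipe.
Bidder 3 against (Snipe, Honest): payoffs 12, 4, 11 → best response Aggressive.
Bidder 3 against (Snipe, Aggressive): payoffs 5, 18, 4 → best response Jump.
Mutual best responses: (Jump, Honest, Jump); (Jump, Aggressive, Snipe).

Pure-strategy Nash equilibria: (Jump, Honest, Jump) and (Jump, Aggressive, Snipe)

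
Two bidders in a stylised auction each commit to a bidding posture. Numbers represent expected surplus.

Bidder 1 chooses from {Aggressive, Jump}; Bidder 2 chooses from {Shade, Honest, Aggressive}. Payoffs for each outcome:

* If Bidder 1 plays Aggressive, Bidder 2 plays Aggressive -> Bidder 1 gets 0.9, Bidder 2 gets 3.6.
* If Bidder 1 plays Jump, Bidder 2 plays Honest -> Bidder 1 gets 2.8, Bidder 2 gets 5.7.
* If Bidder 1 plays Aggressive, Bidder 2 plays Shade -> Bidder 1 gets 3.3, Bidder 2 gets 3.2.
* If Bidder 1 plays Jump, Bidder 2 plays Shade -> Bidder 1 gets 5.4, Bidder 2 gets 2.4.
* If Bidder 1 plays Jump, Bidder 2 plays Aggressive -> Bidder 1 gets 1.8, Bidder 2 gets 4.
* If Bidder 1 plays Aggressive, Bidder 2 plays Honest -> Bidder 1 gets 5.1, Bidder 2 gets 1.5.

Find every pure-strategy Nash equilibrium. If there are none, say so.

none

Bidder 1 against Shade: payoffs 3.3, 5.4 → best response Jump.
Bidder 1 against Honest: payoffs 5.1, 2.8 → best response Aggressive.
Bidder 1 against Aggressive: payoffs 0.9, 1.8 → best response Jump.
Bidder 2 against Aggressive: payoffs 3.2, 1.5, 3.6 → best response Aggressive.
Bidder 2 against Jump: payoffs 2.4, 5.7, 4 → best response Honest.
No profile is a mutual best response for all players.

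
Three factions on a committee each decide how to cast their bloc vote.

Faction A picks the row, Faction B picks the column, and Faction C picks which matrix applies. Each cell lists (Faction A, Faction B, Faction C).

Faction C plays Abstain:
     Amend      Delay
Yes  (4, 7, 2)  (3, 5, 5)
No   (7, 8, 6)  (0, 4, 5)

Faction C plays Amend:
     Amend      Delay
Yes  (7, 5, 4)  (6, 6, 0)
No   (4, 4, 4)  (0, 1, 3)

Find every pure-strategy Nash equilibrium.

Faction A against (Amend, Abstain): payoffs 4, 7 → best response No.
Faction A against (Amend, Amend): payoffs 7, 4 → best response Yes.
Faction A against (Delay, Abstain): payoffs 3, 0 → best response Yes.
Faction A against (Delay, Amend): payoffs 6, 0 → best response Yes.
Faction B against (Yes, Abstain): payoffs 7, 5 → best response Amend.
Faction B against (Yes, Amend): payoffs 5, 6 → best response Delay.
Faction B against (No, Abstain): payoffs 8, 4 → best response Amend.
Faction B against (No, Amend): payoffs 4, 1 → best response Amend.
Faction C against (Yes, Amend): payoffs 2, 4 → best response Amend.
Faction C against (Yes, Delay): payoffs 5, 0 → best response Abstain.
Faction C against (No, Amend): payoffs 6, 4 → best response Abstain.
Faction C against (No, Delay): payoffs 5, 3 → best response Abstain.
Mutual best responses: (No, Amend, Abstain).

The unique pure-strategy Nash equilibrium is (No, Amend, Abstain).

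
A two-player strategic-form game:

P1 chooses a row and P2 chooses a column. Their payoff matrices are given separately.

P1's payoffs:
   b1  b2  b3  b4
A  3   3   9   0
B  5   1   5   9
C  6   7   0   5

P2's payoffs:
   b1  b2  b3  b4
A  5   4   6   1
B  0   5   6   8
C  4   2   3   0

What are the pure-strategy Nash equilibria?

The pure Nash equilibria are (A, b3), (B, b4), (C, b1).

P1 against b1: payoffs 3, 5, 6 → best response C.
P1 against b2: payoffs 3, 1, 7 → best response C.
P1 against b3: payoffs 9, 5, 0 → best response A.
P1 against b4: payoffs 0, 9, 5 → best response B.
P2 against A: payoffs 5, 4, 6, 1 → best response b3.
P2 against B: payoffs 0, 5, 6, 8 → best response b4.
P2 against C: payoffs 4, 2, 3, 0 → best response b1.
Mutual best responses: (A, b3); (B, b4); (C, b1).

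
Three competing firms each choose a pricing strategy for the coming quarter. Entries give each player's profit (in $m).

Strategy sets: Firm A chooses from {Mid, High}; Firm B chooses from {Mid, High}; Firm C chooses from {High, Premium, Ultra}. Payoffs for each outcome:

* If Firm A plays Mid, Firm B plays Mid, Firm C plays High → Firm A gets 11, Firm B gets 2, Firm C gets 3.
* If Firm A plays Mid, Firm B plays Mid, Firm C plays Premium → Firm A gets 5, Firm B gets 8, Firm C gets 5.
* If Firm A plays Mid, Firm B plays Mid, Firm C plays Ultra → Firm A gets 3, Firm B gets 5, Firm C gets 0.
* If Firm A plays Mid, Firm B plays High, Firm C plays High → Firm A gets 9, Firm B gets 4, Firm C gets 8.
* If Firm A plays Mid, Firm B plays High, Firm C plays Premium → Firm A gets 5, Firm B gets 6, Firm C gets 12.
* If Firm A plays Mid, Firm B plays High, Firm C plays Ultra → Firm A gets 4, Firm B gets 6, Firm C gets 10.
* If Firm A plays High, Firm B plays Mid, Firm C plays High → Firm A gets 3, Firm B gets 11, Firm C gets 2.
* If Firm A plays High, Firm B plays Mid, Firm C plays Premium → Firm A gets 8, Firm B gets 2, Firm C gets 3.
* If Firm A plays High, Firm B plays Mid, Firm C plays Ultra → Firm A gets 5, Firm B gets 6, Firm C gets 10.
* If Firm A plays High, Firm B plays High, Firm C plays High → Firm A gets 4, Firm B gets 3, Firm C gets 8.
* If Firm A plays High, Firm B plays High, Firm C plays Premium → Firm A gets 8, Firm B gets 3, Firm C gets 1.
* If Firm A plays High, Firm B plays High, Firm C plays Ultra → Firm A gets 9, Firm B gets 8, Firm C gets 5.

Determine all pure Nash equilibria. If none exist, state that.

For each player, find the best response to each opponent profile; mutual best responses are the pure NE.
Firm A against (Mid, High): payoffs 11, 3 → best response Mid.
Firm A against (Mid, Premium): payoffs 5, 8 → best response High.
Firm A against (Mid, Ultra): payoffs 3, 5 → best response High.
Firm A against (High, High): payoffs 9, 4 → best response Mid.
Firm A against (High, Premium): payoffs 5, 8 → best response High.
Firm A against (High, Ultra): payoffs 4, 9 → best response High.
Firm B against (Mid, High): payoffs 2, 4 → best response High.
Firm B against (Mid, Premium): payoffs 8, 6 → best response Mid.
Firm B against (Mid, Ultra): payoffs 5, 6 → best response High.
Firm B against (High, High): payoffs 11, 3 → best response Mid.
Firm B against (High, Premium): payoffs 2, 3 → best response High.
Firm B against (High, Ultra): payoffs 6, 8 → best response High.
Firm C against (Mid, Mid): payoffs 3, 5, 0 → best response Premium.
Firm C against (Mid, High): payoffs 8, 12, 10 → best response Premium.
Firm C against (High, Mid): payoffs 2, 3, 10 → best response Ultra.
Firm C against (High, High): payoffs 8, 1, 5 → best response High.
No profile is a mutual best response for all players.

none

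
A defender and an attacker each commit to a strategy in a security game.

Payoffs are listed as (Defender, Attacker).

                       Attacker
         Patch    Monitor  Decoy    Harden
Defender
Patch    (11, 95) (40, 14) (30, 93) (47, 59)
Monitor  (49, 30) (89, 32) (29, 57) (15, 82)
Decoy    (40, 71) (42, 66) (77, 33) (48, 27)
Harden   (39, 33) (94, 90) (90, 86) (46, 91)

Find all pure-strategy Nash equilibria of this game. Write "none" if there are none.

Defender against Patch: payoffs 11, 49, 40, 39 → best response Monitor.
Defender against Monitor: payoffs 40, 89, 42, 94 → best response Harden.
Defender against Decoy: payoffs 30, 29, 77, 90 → best response Harden.
Defender against Harden: payoffs 47, 15, 48, 46 → best response Decoy.
Attacker against Patch: payoffs 95, 14, 93, 59 → best response Patch.
Attacker against Monitor: payoffs 30, 32, 57, 82 → best response Harden.
Attacker against Decoy: payoffs 71, 66, 33, 27 → best response Patch.
Attacker against Harden: payoffs 33, 90, 86, 91 → best response Harden.
No profile is a mutual best response for all players.

There is no pure-strategy Nash equilibrium.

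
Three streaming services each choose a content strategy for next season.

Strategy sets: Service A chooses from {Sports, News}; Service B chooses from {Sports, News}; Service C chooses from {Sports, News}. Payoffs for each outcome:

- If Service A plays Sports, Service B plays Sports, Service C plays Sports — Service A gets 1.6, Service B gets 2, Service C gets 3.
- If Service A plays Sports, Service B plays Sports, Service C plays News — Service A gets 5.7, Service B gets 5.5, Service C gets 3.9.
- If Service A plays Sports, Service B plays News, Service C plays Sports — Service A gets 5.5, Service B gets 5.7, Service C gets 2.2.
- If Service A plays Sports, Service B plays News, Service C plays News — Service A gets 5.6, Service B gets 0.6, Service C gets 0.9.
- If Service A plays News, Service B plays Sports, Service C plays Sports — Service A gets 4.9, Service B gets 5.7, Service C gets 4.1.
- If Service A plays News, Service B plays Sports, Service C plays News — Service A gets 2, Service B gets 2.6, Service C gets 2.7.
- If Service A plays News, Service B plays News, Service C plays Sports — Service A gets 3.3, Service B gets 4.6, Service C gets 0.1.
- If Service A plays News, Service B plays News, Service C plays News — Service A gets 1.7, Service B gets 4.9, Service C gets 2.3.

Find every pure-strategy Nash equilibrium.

Pure-strategy Nash equilibria: (Sports, Sports, News) and (Sports, News, Sports) and (News, Sports, Sports)

(Sports, Sports, Sports): Service A can switch to News (1.6 → 4.9). Not NE.
(Sports, Sports, News): Service A gets 5.7, best alternative 2; Service B gets 5.5, best alternative 0.6; Service C gets 3.9, best alternative 3. No profitable deviation — NE.
(Sports, News, Sports): Service A gets 5.5, best alternative 3.3; Service B gets 5.7, best alternative 2; Service C gets 2.2, best alternative 0.9. No profitable deviation — NE.
(Sports, News, News): Service B can switch to Sports (0.6 → 5.5). Not NE.
(News, Sports, Sports): Service A gets 4.9, best alternative 1.6; Service B gets 5.7, best alternative 4.6; Service C gets 4.1, best alternative 2.7. No profitable deviation — NE.
(News, Sports, News): Service A can switch to Sports (2 → 5.7). Not NE.
(News, News, Sports): Service A can switch to Sports (3.3 → 5.5). Not NE.
(News, News, News): Service A can switch to Sports (1.7 → 5.6). Not NE.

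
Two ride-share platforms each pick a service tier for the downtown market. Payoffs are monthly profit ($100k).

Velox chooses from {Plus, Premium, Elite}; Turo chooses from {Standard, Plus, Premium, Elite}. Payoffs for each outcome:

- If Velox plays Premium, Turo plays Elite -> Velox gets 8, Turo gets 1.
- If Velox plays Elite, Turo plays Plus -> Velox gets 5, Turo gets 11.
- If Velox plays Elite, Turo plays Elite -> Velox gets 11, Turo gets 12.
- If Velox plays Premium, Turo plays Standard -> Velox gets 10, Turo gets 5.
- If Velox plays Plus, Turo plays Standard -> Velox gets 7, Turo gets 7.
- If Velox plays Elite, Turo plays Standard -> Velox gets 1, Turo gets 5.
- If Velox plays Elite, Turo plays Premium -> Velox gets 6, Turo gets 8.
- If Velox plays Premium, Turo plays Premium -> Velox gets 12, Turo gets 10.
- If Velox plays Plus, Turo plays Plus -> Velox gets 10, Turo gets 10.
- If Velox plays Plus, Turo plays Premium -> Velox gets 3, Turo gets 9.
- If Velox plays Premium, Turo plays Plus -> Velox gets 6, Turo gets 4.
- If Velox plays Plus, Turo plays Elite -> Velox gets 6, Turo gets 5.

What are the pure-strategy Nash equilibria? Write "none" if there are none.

(Plus, Plus), (Premium, Premium), (Elite, Elite)

(Plus, Standard): Velox can switch to Premium (7 → 10). Not NE.
(Plus, Plus): Velox gets 10, best alternative 6; Turo gets 10, best alternative 9. No profitable deviation — NE.
(Plus, Premium): Velox can switch to Premium (3 → 12). Not NE.
(Plus, Elite): Velox can switch to Premium (6 → 8). Not NE.
(Premium, Standard): Turo can switch to Premium (5 → 10). Not NE.
(Premium, Plus): Velox can switch to Plus (6 → 10). Not NE.
(Premium, Premium): Velox gets 12, best alternative 6; Turo gets 10, best alternative 5. No profitable deviation — NE.
(Premium, Elite): Velox can switch to Elite (8 → 11). Not NE.
(Elite, Standard): Velox can switch to Plus (1 → 7). Not NE.
(Elite, Plus): Velox can switch to Plus (5 → 10). Not NE.
(Elite, Premium): Velox can switch to Premium (6 → 12). Not NE.
(Elite, Elite): Velox gets 11, best alternative 8; Turo gets 12, best alternative 11. No profitable deviation — NE.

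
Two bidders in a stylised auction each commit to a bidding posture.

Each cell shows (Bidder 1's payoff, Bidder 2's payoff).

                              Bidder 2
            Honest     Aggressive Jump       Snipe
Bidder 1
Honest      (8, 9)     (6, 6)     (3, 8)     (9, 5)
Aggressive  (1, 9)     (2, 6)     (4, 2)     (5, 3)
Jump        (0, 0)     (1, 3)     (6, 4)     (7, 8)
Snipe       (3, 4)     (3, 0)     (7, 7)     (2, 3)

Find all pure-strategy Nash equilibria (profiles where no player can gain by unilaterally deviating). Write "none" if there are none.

For each strategy profile, look for a profitable unilateral deviation.
(Honest, Honest): Bidder 1 gets 8, best alternative 3; Bidder 2 gets 9, best alternative 8. No profitable deviation — NE.
(Honest, Aggressive): Bidder 2 can switch to Honest (6 → 9). Not NE.
(Honest, Jump): Bidder 1 can switch to Aggressive (3 → 4). Not NE.
(Honest, Snipe): Bidder 2 can switch to Honest (5 → 9). Not NE.
(Aggressive, Honest): Bidder 1 can switch to Honest (1 → 8). Not NE.
(Aggressive, Aggressive): Bidder 1 can switch to Honest (2 → 6). Not NE.
(Aggressive, Jump): Bidder 1 can switch to Jump (4 → 6). Not NE.
(Aggressive, Snipe): Bidder 1 can switch to Honest (5 → 9). Not NE.
(Jump, Honest): Bidder 1 can switch to Honest (0 → 8). Not NE.
(Snipe, Jump): Bidder 1 gets 7, best alternative 6; Bidder 2 gets 7, best alternative 4. No profitable deviation — NE.
(The remaining 6 profiles each have a profitable deviation by the same check.)

Pure-strategy Nash equilibria: (Honest, Honest), (Snipe, Jump)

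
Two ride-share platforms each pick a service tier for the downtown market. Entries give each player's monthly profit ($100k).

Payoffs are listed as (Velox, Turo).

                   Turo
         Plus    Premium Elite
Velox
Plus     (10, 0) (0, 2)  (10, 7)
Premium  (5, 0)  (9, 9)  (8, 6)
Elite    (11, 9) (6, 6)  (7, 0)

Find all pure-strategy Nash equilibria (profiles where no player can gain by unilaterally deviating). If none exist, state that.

Velox against Plus: payoffs 10, 5, 11 → best response Elite.
Velox against Premium: payoffs 0, 9, 6 → best response Premium.
Velox against Elite: payoffs 10, 8, 7 → best response Plus.
Turo against Plus: payoffs 0, 2, 7 → best response Elite.
Turo against Premium: payoffs 0, 9, 6 → best response Premium.
Turo against Elite: payoffs 9, 6, 0 → best response Plus.
Mutual best responses: (Plus, Elite); (Premium, Premium); (Elite, Plus).

Pure-strategy Nash equilibria: (Plus, Elite), (Premium, Premium), (Elite, Plus)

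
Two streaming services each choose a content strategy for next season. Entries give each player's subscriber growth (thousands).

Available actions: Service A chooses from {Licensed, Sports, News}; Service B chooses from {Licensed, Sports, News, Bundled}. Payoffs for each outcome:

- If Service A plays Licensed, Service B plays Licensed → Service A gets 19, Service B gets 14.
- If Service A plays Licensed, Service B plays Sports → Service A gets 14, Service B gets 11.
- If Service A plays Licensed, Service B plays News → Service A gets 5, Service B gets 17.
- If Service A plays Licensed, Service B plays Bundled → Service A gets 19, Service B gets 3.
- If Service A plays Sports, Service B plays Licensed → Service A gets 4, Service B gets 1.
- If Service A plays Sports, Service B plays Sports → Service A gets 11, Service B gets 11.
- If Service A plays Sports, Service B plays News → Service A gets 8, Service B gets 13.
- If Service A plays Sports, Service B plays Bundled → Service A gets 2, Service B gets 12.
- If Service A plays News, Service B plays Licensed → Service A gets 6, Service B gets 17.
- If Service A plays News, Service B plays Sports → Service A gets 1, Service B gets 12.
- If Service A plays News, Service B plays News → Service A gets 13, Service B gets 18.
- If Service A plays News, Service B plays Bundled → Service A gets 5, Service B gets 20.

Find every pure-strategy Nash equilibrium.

none

For each player, find the best response to each opponent profile; mutual best responses are the pure NE.
Service A against Licensed: payoffs 19, 4, 6 → best response Licensed.
Service A against Sports: payoffs 14, 11, 1 → best response Licensed.
Service A against News: payoffs 5, 8, 13 → best response News.
Service A against Bundled: payoffs 19, 2, 5 → best response Licensed.
Service B against Licensed: payoffs 14, 11, 17, 3 → best response News.
Service B against Sports: payoffs 1, 11, 13, 12 → best response News.
Service B against News: payoffs 17, 12, 18, 20 → best response Bundled.
No profile is a mutual best response for all players.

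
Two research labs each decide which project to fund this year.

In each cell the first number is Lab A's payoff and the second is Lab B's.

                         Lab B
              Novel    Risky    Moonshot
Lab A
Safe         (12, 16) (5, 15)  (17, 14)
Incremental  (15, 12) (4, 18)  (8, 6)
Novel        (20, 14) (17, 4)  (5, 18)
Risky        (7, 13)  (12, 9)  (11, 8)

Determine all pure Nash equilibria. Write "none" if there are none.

This game has no pure Nash equilibrium.

(Safe, Novel): Lab A can switch to Incremental (12 → 15). Not NE.
(Safe, Risky): Lab A can switch to Novel (5 → 17). Not NE.
(Safe, Moonshot): Lab B can switch to Novel (14 → 16). Not NE.
(Incremental, Novel): Lab A can switch to Novel (15 → 20). Not NE.
(Incremental, Risky): Lab A can switch to Safe (4 → 5). Not NE.
(Incremental, Moonshot): Lab A can switch to Safe (8 → 17). Not NE.
(Novel, Novel): Lab B can switch to Moonshot (14 → 18). Not NE.
(Novel, Risky): Lab B can switch to Novel (4 → 14). Not NE.
(Novel, Moonshot): Lab A can switch to Safe (5 → 17). Not NE.
(Risky, Novel): Lab A can switch to Safe (7 → 12). Not NE.
(Risky, Risky): Lab A can switch to Novel (12 → 17). Not NE.
(Risky, Moonshot): Lab A can switch to Safe (11 → 17). Not NE.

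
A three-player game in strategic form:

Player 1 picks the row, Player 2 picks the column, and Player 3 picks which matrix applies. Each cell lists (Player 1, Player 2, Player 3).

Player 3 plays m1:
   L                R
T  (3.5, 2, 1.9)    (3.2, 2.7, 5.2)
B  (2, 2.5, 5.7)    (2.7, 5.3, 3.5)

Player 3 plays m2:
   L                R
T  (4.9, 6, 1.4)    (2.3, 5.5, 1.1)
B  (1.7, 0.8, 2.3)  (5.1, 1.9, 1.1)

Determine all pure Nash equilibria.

For each strategy profile, look for a profitable unilateral deviation.
(T, L, m1): Player 2 can switch to R (2 → 2.7). Not NE.
(T, L, m2): Player 3 can switch to m1 (1.4 → 1.9). Not NE.
(T, R, m1): Player 1 gets 3.2, best alternative 2.7; Player 2 gets 2.7, best alternative 2; Player 3 gets 5.2, best alternative 1.1. No profitable deviation — NE.
(T, R, m2): Player 1 can switch to B (2.3 → 5.1). Not NE.
(B, L, m1): Player 1 can switch to T (2 → 3.5). Not NE.
(B, L, m2): Player 1 can switch to T (1.7 → 4.9). Not NE.
(B, R, m1): Player 1 can switch to T (2.7 → 3.2). Not NE.
(B, R, m2): Player 3 can switch to m1 (1.1 → 3.5). Not NE.

The unique pure-strategy Nash equilibrium is (T, R, m1).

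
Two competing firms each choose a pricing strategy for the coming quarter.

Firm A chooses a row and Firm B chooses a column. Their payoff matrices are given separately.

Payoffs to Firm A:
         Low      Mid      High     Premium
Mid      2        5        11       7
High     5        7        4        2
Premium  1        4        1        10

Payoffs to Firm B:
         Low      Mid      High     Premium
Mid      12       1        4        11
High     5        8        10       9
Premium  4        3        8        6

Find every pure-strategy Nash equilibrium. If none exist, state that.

Firm A against Low: payoffs 2, 5, 1 → best response High.
Firm A against Mid: payoffs 5, 7, 4 → best response High.
Firm A against High: payoffs 11, 4, 1 → best response Mid.
Firm A against Premium: payoffs 7, 2, 10 → best response Premium.
Firm B against Mid: payoffs 12, 1, 4, 11 → best response Low.
Firm B against High: payoffs 5, 8, 10, 9 → best response High.
Firm B against Premium: payoffs 4, 3, 8, 6 → best response High.
No profile is a mutual best response for all players.

This game has no pure Nash equilibrium.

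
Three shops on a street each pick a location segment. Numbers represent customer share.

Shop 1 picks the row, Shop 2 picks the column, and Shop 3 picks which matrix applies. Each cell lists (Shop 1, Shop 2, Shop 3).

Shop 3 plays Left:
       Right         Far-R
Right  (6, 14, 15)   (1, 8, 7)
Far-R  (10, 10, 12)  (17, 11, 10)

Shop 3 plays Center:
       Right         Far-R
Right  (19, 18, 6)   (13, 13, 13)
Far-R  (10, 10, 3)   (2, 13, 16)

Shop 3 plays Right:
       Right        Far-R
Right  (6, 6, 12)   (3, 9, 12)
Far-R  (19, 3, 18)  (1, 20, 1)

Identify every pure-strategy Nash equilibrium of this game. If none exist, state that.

This game has no pure Nash equilibrium.

For each player, find the best response to each opponent profile; mutual best responses are the pure NE.
Shop 1 against (Right, Left): payoffs 6, 10 → best response Far-R.
Shop 1 against (Right, Center): payoffs 19, 10 → best response Right.
Shop 1 against (Right, Right): payoffs 6, 19 → best response Far-R.
Shop 1 against (Far-R, Left): payoffs 1, 17 → best response Far-R.
Shop 1 against (Far-R, Center): payoffs 13, 2 → best response Right.
Shop 1 against (Far-R, Right): payoffs 3, 1 → best response Right.
Shop 2 against (Right, Left): payoffs 14, 8 → best response Right.
Shop 2 against (Right, Center): payoffs 18, 13 → best response Right.
Shop 2 against (Right, Right): payoffs 6, 9 → best response Far-R.
Shop 2 against (Far-R, Left): payoffs 10, 11 → best response Far-R.
Shop 2 against (Far-R, Center): payoffs 10, 13 → best response Far-R.
Shop 2 against (Far-R, Right): payoffs 3, 20 → best response Far-R.
Shop 3 against (Right, Right): payoffs 15, 6, 12 → best response Left.
Shop 3 against (Right, Far-R): payoffs 7, 13, 12 → best response Center.
Shop 3 against (Far-R, Right): payoffs 12, 3, 18 → best response Right.
Shop 3 against (Far-R, Far-R): payoffs 10, 16, 1 → best response Center.
No profile is a mutual best response for all players.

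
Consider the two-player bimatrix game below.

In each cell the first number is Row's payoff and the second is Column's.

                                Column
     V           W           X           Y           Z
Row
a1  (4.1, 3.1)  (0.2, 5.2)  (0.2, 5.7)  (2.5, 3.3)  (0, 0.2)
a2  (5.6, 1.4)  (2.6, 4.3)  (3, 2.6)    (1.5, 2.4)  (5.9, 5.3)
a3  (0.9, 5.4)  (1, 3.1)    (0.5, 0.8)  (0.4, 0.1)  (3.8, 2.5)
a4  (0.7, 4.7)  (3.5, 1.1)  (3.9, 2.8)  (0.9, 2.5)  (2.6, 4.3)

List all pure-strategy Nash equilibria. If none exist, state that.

(a2, Z)

Row against V: payoffs 4.1, 5.6, 0.9, 0.7 → best response a2.
Row against W: payoffs 0.2, 2.6, 1, 3.5 → best response a4.
Row against X: payoffs 0.2, 3, 0.5, 3.9 → best response a4.
Row against Y: payoffs 2.5, 1.5, 0.4, 0.9 → best response a1.
Row against Z: payoffs 0, 5.9, 3.8, 2.6 → best response a2.
Column against a1: payoffs 3.1, 5.2, 5.7, 3.3, 0.2 → best response X.
Column against a2: payoffs 1.4, 4.3, 2.6, 2.4, 5.3 → best response Z.
Column against a3: payoffs 5.4, 3.1, 0.8, 0.1, 2.5 → best response V.
Column against a4: payoffs 4.7, 1.1, 2.8, 2.5, 4.3 → best response V.
Mutual best responses: (a2, Z).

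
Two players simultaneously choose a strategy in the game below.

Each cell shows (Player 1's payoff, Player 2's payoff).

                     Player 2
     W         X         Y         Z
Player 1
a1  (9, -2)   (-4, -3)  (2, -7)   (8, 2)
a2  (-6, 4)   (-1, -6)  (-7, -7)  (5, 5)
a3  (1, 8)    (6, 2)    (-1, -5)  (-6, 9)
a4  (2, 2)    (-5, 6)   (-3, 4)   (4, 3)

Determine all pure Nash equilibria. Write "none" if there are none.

The unique pure-strategy Nash equilibrium is (a1, Z).

Player 1 against W: payoffs 9, -6, 1, 2 → best response a1.
Player 1 against X: payoffs -4, -1, 6, -5 → best response a3.
Player 1 against Y: payoffs 2, -7, -1, -3 → best response a1.
Player 1 against Z: payoffs 8, 5, -6, 4 → best response a1.
Player 2 against a1: payoffs -2, -3, -7, 2 → best response Z.
Player 2 against a2: payoffs 4, -6, -7, 5 → best response Z.
Player 2 against a3: payoffs 8, 2, -5, 9 → best response Z.
Player 2 against a4: payoffs 2, 6, 4, 3 → best response X.
Mutual best responses: (a1, Z).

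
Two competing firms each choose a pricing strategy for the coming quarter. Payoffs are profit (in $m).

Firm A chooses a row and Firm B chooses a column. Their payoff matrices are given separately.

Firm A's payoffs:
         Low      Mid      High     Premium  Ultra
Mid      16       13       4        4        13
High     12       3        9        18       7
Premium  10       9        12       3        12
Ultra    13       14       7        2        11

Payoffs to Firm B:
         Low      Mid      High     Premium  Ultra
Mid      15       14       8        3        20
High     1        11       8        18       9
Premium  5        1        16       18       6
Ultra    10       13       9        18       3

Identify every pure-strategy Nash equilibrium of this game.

For each player, find the best response to each opponent profile; mutual best responses are the pure NE.
Firm A against Low: payoffs 16, 12, 10, 13 → best response Mid.
Firm A against Mid: payoffs 13, 3, 9, 14 → best response Ultra.
Firm A against High: payoffs 4, 9, 12, 7 → best response Premium.
Firm A against Premium: payoffs 4, 18, 3, 2 → best response High.
Firm A against Ultra: payoffs 13, 7, 12, 11 → best response Mid.
Firm B against Mid: payoffs 15, 14, 8, 3, 20 → best response Ultra.
Firm B against High: payoffs 1, 11, 8, 18, 9 → best response Premium.
Firm B against Premium: payoffs 5, 1, 16, 18, 6 → best response Premium.
Firm B against Ultra: payoffs 10, 13, 9, 18, 3 → best response Premium.
Mutual best responses: (Mid, Ultra); (High, Premium).

The pure Nash equilibria are (Mid, Ultra), (High, Premium).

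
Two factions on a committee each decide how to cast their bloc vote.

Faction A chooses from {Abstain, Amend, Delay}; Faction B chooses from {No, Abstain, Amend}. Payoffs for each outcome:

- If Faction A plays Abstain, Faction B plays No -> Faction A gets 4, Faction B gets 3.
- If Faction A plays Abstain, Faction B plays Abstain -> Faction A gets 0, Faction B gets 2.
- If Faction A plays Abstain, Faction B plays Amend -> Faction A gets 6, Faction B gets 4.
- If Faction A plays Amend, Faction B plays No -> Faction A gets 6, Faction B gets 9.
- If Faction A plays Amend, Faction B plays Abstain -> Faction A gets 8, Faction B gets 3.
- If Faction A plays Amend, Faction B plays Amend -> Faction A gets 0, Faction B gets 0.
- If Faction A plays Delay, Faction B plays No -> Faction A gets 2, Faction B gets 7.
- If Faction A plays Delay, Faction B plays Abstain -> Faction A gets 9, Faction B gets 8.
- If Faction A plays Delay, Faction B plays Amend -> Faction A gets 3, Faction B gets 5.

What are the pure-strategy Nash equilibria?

The pure Nash equilibria are (Abstain, Amend); (Amend, No); (Delay, Abstain).

For each player, find the best response to each opponent profile; mutual best responses are the pure NE.
Faction A against No: payoffs 4, 6, 2 → best response Amend.
Faction A against Abstain: payoffs 0, 8, 9 → best response Delay.
Faction A against Amend: payoffs 6, 0, 3 → best response Abstain.
Faction B against Abstain: payoffs 3, 2, 4 → best response Amend.
Faction B against Amend: payoffs 9, 3, 0 → best response No.
Faction B against Delay: payoffs 7, 8, 5 → best response Abstain.
Mutual best responses: (Abstain, Amend); (Amend, No); (Delay, Abstain).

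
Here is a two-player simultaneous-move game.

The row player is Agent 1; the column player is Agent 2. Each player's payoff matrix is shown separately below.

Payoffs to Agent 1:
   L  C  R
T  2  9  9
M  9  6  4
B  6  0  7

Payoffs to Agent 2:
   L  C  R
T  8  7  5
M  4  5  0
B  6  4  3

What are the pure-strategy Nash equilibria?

For each player, find the best response to each opponent profile; mutual best responses are the pure NE.
Agent 1 against L: payoffs 2, 9, 6 → best response M.
Agent 1 against C: payoffs 9, 6, 0 → best response T.
Agent 1 against R: payoffs 9, 4, 7 → best response T.
Agent 2 against T: payoffs 8, 7, 5 → best response L.
Agent 2 against M: payoffs 4, 5, 0 → best response C.
Agent 2 against B: payoffs 6, 4, 3 → best response L.
No profile is a mutual best response for all players.

There is no pure-strategy Nash equilibrium.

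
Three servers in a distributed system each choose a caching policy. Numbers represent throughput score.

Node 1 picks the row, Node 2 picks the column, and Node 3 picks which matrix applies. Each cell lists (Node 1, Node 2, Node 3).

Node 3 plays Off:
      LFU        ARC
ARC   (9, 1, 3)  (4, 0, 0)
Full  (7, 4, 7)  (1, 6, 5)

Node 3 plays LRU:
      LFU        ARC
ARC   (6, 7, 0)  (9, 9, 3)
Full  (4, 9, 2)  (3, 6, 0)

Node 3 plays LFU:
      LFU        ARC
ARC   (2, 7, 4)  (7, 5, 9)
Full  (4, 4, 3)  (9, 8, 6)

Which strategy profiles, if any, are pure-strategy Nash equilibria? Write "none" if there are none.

For each player, find the best response to each opponent profile; mutual best responses are the pure NE.
Node 1 against (LFU, Off): payoffs 9, 7 → best response ARC.
Node 1 against (LFU, LRU): payoffs 6, 4 → best response ARC.
Node 1 against (LFU, LFU): payoffs 2, 4 → best response Full.
Node 1 against (ARC, Off): payoffs 4, 1 → best response ARC.
Node 1 against (ARC, LRU): payoffs 9, 3 → best response ARC.
Node 1 against (ARC, LFU): payoffs 7, 9 → best response Full.
Node 2 against (ARC, Off): payoffs 1, 0 → best response LFU.
Node 2 against (ARC, LRU): payoffs 7, 9 → best response ARC.
Node 2 against (ARC, LFU): payoffs 7, 5 → best response LFU.
Node 2 against (Full, Off): payoffs 4, 6 → best response ARC.
Node 2 against (Full, LRU): payoffs 9, 6 → best response LFU.
Node 2 against (Full, LFU): payoffs 4, 8 → best response ARC.
Node 3 against (ARC, LFU): payoffs 3, 0, 4 → best response LFU.
Node 3 against (ARC, ARC): payoffs 0, 3, 9 → best response LFU.
Node 3 against (Full, LFU): payoffs 7, 2, 3 → best response Off.
Node 3 against (Full, ARC): payoffs 5, 0, 6 → best response LFU.
Mutual best responses: (Full, ARC, LFU).

(Full, ARC, LFU)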